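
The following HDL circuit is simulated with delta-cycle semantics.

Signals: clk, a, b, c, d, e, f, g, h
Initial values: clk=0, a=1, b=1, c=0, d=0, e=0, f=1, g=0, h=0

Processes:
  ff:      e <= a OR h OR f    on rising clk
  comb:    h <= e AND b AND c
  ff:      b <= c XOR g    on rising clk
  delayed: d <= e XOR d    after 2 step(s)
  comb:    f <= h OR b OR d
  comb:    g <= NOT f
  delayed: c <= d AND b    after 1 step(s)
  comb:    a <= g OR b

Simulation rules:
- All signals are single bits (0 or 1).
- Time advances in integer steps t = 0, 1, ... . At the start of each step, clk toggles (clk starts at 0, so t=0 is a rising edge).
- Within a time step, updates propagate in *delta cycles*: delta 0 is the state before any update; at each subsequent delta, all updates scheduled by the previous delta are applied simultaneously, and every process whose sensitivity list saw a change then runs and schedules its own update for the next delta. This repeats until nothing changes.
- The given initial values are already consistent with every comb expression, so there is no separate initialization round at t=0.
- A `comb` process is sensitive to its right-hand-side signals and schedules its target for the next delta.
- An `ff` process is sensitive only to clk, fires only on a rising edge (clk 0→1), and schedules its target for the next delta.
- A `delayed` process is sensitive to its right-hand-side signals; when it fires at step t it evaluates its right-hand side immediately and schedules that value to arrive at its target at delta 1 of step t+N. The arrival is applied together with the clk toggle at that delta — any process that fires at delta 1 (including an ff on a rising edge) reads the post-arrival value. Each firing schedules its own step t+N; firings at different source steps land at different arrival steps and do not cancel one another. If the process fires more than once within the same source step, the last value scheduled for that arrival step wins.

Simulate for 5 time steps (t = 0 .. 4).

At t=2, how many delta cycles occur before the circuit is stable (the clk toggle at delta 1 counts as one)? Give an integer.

3

t=0 Δ0: h=0 clk=0 c=0 b=1 f=1 a=1 e=0 d=0 g=0
  Δ1: clk:0→1
  Δ2: b:1→0, e:0→1
  Δ3: f:1→0, a:1→0
  Δ4: g:0→1
  Δ5: a:0→1
  (5Δ to stable)
t=1 Δ0: h=0 clk=1 c=0 b=0 f=0 a=1 e=1 d=0 g=1
  Δ1: clk:1→0
  (1Δ to stable)
t=2 Δ0: h=0 clk=0 c=0 b=0 f=0 a=1 e=1 d=0 g=1
  Δ1: clk:0→1, d:0→1
  Δ2: b:0→1, f:0→1
  Δ3: g:1→0
  (3Δ to stable)
t=3 Δ0: h=0 clk=1 c=0 b=1 f=1 a=1 e=1 d=1 g=0
  Δ1: clk:1→0, c:0→1
  Δ2: h:0→1
  (2Δ to stable)
t=4 Δ0: h=1 clk=0 c=1 b=1 f=1 a=1 e=1 d=1 g=0
  Δ1: clk:0→1, d:1→0
  (1Δ to stable)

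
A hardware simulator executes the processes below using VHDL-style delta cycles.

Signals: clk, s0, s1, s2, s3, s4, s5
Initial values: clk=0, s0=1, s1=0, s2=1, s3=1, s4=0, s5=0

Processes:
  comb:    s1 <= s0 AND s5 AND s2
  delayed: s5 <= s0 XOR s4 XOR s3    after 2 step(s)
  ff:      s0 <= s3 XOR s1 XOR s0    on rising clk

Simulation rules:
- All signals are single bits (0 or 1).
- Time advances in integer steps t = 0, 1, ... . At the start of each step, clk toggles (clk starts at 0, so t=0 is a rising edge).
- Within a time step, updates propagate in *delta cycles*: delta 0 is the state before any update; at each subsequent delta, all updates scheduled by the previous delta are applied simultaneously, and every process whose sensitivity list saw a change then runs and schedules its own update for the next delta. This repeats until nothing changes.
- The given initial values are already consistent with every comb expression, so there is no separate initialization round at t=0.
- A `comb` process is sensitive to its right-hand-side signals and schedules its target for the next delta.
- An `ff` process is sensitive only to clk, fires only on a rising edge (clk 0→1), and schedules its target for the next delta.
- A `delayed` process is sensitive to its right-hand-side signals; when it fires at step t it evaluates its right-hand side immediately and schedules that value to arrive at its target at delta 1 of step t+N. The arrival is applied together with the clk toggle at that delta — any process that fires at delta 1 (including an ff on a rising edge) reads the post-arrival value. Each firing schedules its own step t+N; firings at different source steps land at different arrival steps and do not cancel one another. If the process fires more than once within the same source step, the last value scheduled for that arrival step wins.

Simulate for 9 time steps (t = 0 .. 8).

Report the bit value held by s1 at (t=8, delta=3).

[bits: s4,s5,s0,s2,s1,clk,s3]
t=0: Δ0=0011001 Δ1=0011011 Δ2=0001011 | 2Δ
t=1: Δ0=0001011 Δ1=0001001 | 1Δ
t=2: Δ0=0001001 Δ1=0101011 Δ2=0111011 Δ3=0111111 | 3Δ
t=3: Δ0=0111111 Δ1=0111101 | 1Δ
t=4: Δ0=0111101 Δ1=0011111 Δ2=0011011 | 2Δ
t=5: Δ0=0011011 Δ1=0011001 | 1Δ
t=6: Δ0=0011001 Δ1=0011011 Δ2=0001011 | 2Δ
t=7: Δ0=0001011 Δ1=0001001 | 1Δ
t=8: Δ0=0001001 Δ1=0101011 Δ2=0111011 Δ3=0111111 | 3Δ

1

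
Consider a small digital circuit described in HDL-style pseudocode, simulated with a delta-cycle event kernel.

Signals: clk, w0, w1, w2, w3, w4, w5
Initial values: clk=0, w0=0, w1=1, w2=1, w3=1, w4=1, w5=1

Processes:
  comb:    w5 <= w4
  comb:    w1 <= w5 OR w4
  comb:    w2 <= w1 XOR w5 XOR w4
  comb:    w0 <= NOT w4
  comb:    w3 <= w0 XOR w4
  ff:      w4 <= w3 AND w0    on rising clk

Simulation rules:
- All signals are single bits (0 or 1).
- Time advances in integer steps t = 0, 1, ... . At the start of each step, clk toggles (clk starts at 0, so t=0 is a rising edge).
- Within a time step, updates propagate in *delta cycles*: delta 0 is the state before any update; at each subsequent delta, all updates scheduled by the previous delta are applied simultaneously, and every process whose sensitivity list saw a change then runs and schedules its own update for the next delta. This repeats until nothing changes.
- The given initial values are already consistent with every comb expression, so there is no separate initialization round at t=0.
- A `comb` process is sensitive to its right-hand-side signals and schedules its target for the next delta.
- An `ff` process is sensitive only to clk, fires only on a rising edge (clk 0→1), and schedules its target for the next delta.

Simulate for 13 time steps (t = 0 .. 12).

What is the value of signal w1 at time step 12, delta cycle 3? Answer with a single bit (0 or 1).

1

[bits: w5,w4,w3,w0,w1,clk,w2]
t=0: Δ0=1110101 Δ1=1110111 Δ2=1010111 Δ3=0001110 Δ4=0011011 Δ5=0011010 | 5Δ
t=1: Δ0=0011010 Δ1=0011000 | 1Δ
t=2: Δ0=0011000 Δ1=0011010 Δ2=0111010 Δ3=1100111 Δ4=1110111 | 4Δ
t=3: Δ0=1110111 Δ1=1110101 | 1Δ
t=4: Δ0=1110101 Δ1=1110111 Δ2=1010111 Δ3=0001110 Δ4=0011011 Δ5=0011010 | 5Δ
t=5: Δ0=0011010 Δ1=0011000 | 1Δ
t=6: Δ0=0011000 Δ1=0011010 Δ2=0111010 Δ3=1100111 Δ4=1110111 | 4Δ
t=7: Δ0=1110111 Δ1=1110101 | 1Δ
t=8: Δ0=1110101 Δ1=1110111 Δ2=1010111 Δ3=0001110 Δ4=0011011 Δ5=0011010 | 5Δ
t=9: Δ0=0011010 Δ1=0011000 | 1Δ
t=10: Δ0=0011000 Δ1=0011010 Δ2=0111010 Δ3=1100111 Δ4=1110111 | 4Δ
t=11: Δ0=1110111 Δ1=1110101 | 1Δ
t=12: Δ0=1110101 Δ1=1110111 Δ2=1010111 Δ3=0001110 Δ4=0011011 Δ5=0011010 | 5Δ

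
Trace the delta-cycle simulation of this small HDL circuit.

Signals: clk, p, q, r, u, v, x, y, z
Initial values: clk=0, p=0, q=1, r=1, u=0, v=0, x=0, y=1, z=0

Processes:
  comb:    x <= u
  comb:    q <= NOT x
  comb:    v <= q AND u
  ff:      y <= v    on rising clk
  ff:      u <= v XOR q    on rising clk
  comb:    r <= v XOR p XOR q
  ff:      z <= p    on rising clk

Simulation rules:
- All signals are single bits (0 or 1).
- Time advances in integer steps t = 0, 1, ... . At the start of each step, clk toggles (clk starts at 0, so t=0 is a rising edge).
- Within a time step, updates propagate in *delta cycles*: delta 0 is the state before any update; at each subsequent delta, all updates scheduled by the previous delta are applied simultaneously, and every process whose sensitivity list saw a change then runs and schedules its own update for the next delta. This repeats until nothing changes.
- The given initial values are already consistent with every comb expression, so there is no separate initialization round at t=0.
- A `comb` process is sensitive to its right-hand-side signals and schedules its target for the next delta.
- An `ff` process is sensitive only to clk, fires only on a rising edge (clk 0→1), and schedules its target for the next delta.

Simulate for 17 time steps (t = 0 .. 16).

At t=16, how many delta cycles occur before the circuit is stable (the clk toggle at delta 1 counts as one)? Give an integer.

6

t=0 Δ0: p=0 v=0 x=0 z=0 u=0 q=1 clk=0 y=1 r=1
  Δ1: clk:0→1
  Δ2: u:0→1, y:1→0
  Δ3: v:0→1, x:0→1
  Δ4: q:1→0, r:1→0
  Δ5: v:1→0, r:0→1
  Δ6: r:1→0
  (6Δ to stable)
t=1 Δ0: p=0 v=0 x=1 z=0 u=1 q=0 clk=1 y=0 r=0
  Δ1: clk:1→0
  (1Δ to stable)
t=2 Δ0: p=0 v=0 x=1 z=0 u=1 q=0 clk=0 y=0 r=0
  Δ1: clk:0→1
  Δ2: u:1→0
  Δ3: x:1→0
  Δ4: q:0→1
  Δ5: r:0→1
  (5Δ to stable)
t=3 Δ0: p=0 v=0 x=0 z=0 u=0 q=1 clk=1 y=0 r=1
  Δ1: clk:1→0
  (1Δ to stable)
t=4 Δ0: p=0 v=0 x=0 z=0 u=0 q=1 clk=0 y=0 r=1
  Δ1: clk:0→1
  Δ2: u:0→1
  Δ3: v:0→1, x:0→1
  Δ4: q:1→0, r:1→0
  Δ5: v:1→0, r:0→1
  Δ6: r:1→0
  (6Δ to stable)
t=5 Δ0: p=0 v=0 x=1 z=0 u=1 q=0 clk=1 y=0 r=0
  Δ1: clk:1→0
  (1Δ to stable)
t=6 Δ0: p=0 v=0 x=1 z=0 u=1 q=0 clk=0 y=0 r=0
  Δ1: clk:0→1
  Δ2: u:1→0
  Δ3: x:1→0
  Δ4: q:0→1
  Δ5: r:0→1
  (5Δ to stable)
t=7 Δ0: p=0 v=0 x=0 z=0 u=0 q=1 clk=1 y=0 r=1
  Δ1: clk:1→0
  (1Δ to stable)
t=8 Δ0: p=0 v=0 x=0 z=0 u=0 q=1 clk=0 y=0 r=1
  Δ1: clk:0→1
  Δ2: u:0→1
  Δ3: v:0→1, x:0→1
  Δ4: q:1→0, r:1→0
  Δ5: v:1→0, r:0→1
  Δ6: r:1→0
  (6Δ to stable)
t=9 Δ0: p=0 v=0 x=1 z=0 u=1 q=0 clk=1 y=0 r=0
  Δ1: clk:1→0
  (1Δ to stable)
t=10 Δ0: p=0 v=0 x=1 z=0 u=1 q=0 clk=0 y=0 r=0
  Δ1: clk:0→1
  Δ2: u:1→0
  Δ3: x:1→0
  Δ4: q:0→1
  Δ5: r:0→1
  (5Δ to stable)
t=11 Δ0: p=0 v=0 x=0 z=0 u=0 q=1 clk=1 y=0 r=1
  Δ1: clk:1→0
  (1Δ to stable)
t=12 Δ0: p=0 v=0 x=0 z=0 u=0 q=1 clk=0 y=0 r=1
  Δ1: clk:0→1
  Δ2: u:0→1
  Δ3: v:0→1, x:0→1
  Δ4: q:1→0, r:1→0
  Δ5: v:1→0, r:0→1
  Δ6: r:1→0
  (6Δ to stable)
t=13 Δ0: p=0 v=0 x=1 z=0 u=1 q=0 clk=1 y=0 r=0
  Δ1: clk:1→0
  (1Δ to stable)
t=14 Δ0: p=0 v=0 x=1 z=0 u=1 q=0 clk=0 y=0 r=0
  Δ1: clk:0→1
  Δ2: u:1→0
  Δ3: x:1→0
  Δ4: q:0→1
  Δ5: r:0→1
  (5Δ to stable)
t=15 Δ0: p=0 v=0 x=0 z=0 u=0 q=1 clk=1 y=0 r=1
  Δ1: clk:1→0
  (1Δ to stable)
t=16 Δ0: p=0 v=0 x=0 z=0 u=0 q=1 clk=0 y=0 r=1
  Δ1: clk:0→1
  Δ2: u:0→1
  Δ3: v:0→1, x:0→1
  Δ4: q:1→0, r:1→0
  Δ5: v:1→0, r:0→1
  Δ6: r:1→0
  (6Δ to stable)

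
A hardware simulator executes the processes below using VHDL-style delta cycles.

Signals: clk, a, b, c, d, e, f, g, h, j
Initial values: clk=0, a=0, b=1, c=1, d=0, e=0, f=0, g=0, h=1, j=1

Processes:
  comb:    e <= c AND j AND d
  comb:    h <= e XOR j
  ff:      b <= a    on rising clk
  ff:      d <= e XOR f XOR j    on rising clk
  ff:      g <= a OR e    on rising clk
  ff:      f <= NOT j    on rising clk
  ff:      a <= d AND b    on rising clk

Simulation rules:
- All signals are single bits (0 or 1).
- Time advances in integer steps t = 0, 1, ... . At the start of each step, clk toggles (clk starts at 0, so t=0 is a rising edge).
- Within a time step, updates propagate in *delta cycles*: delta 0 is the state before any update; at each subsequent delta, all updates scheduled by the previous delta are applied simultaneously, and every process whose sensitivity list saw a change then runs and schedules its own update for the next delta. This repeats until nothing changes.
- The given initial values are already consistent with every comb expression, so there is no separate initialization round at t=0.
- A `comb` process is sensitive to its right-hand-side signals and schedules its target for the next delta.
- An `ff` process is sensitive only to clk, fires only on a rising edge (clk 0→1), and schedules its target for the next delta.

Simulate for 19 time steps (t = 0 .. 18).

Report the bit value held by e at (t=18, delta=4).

0

t0.Δ0 c=1 e=0 a=0 d=0 g=0 clk=0 h=1 f=0 j=1 b=1
t0.Δ1 c=1 e=0 a=0 d=0 g=0 clk=1 h=1 f=0 j=1 b=1
t0.Δ2 c=1 e=0 a=0 d=1 g=0 clk=1 h=1 f=0 j=1 b=0
t0.Δ3 c=1 e=1 a=0 d=1 g=0 clk=1 h=1 f=0 j=1 b=0
t0.Δ4 c=1 e=1 a=0 d=1 g=0 clk=1 h=0 f=0 j=1 b=0
t1.Δ0 c=1 e=1 a=0 d=1 g=0 clk=1 h=0 f=0 j=1 b=0
t1.Δ1 c=1 e=1 a=0 d=1 g=0 clk=0 h=0 f=0 j=1 b=0
t2.Δ0 c=1 e=1 a=0 d=1 g=0 clk=0 h=0 f=0 j=1 b=0
t2.Δ1 c=1 e=1 a=0 d=1 g=0 clk=1 h=0 f=0 j=1 b=0
t2.Δ2 c=1 e=1 a=0 d=0 g=1 clk=1 h=0 f=0 j=1 b=0
t2.Δ3 c=1 e=0 a=0 d=0 g=1 clk=1 h=0 f=0 j=1 b=0
t2.Δ4 c=1 e=0 a=0 d=0 g=1 clk=1 h=1 f=0 j=1 b=0
t3.Δ0 c=1 e=0 a=0 d=0 g=1 clk=1 h=1 f=0 j=1 b=0
t3.Δ1 c=1 e=0 a=0 d=0 g=1 clk=0 h=1 f=0 j=1 b=0
t4.Δ0 c=1 e=0 a=0 d=0 g=1 clk=0 h=1 f=0 j=1 b=0
t4.Δ1 c=1 e=0 a=0 d=0 g=1 clk=1 h=1 f=0 j=1 b=0
t4.Δ2 c=1 e=0 a=0 d=1 g=0 clk=1 h=1 f=0 j=1 b=0
t4.Δ3 c=1 e=1 a=0 d=1 g=0 clk=1 h=1 f=0 j=1 b=0
t4.Δ4 c=1 e=1 a=0 d=1 g=0 clk=1 h=0 f=0 j=1 b=0
t5.Δ0 c=1 e=1 a=0 d=1 g=0 clk=1 h=0 f=0 j=1 b=0
t5.Δ1 c=1 e=1 a=0 d=1 g=0 clk=0 h=0 f=0 j=1 b=0
t6.Δ0 c=1 e=1 a=0 d=1 g=0 clk=0 h=0 f=0 j=1 b=0
t6.Δ1 c=1 e=1 a=0 d=1 g=0 clk=1 h=0 f=0 j=1 b=0
t6.Δ2 c=1 e=1 a=0 d=0 g=1 clk=1 h=0 f=0 j=1 b=0
t6.Δ3 c=1 e=0 a=0 d=0 g=1 clk=1 h=0 f=0 j=1 b=0
t6.Δ4 c=1 e=0 a=0 d=0 g=1 clk=1 h=1 f=0 j=1 b=0
t7.Δ0 c=1 e=0 a=0 d=0 g=1 clk=1 h=1 f=0 j=1 b=0
t7.Δ1 c=1 e=0 a=0 d=0 g=1 clk=0 h=1 f=0 j=1 b=0
t8.Δ0 c=1 e=0 a=0 d=0 g=1 clk=0 h=1 f=0 j=1 b=0
t8.Δ1 c=1 e=0 a=0 d=0 g=1 clk=1 h=1 f=0 j=1 b=0
t8.Δ2 c=1 e=0 a=0 d=1 g=0 clk=1 h=1 f=0 j=1 b=0
t8.Δ3 c=1 e=1 a=0 d=1 g=0 clk=1 h=1 f=0 j=1 b=0
t8.Δ4 c=1 e=1 a=0 d=1 g=0 clk=1 h=0 f=0 j=1 b=0
t9.Δ0 c=1 e=1 a=0 d=1 g=0 clk=1 h=0 f=0 j=1 b=0
t9.Δ1 c=1 e=1 a=0 d=1 g=0 clk=0 h=0 f=0 j=1 b=0
t10.Δ0 c=1 e=1 a=0 d=1 g=0 clk=0 h=0 f=0 j=1 b=0
t10.Δ1 c=1 e=1 a=0 d=1 g=0 clk=1 h=0 f=0 j=1 b=0
t10.Δ2 c=1 e=1 a=0 d=0 g=1 clk=1 h=0 f=0 j=1 b=0
t10.Δ3 c=1 e=0 a=0 d=0 g=1 clk=1 h=0 f=0 j=1 b=0
t10.Δ4 c=1 e=0 a=0 d=0 g=1 clk=1 h=1 f=0 j=1 b=0
t11.Δ0 c=1 e=0 a=0 d=0 g=1 clk=1 h=1 f=0 j=1 b=0
t11.Δ1 c=1 e=0 a=0 d=0 g=1 clk=0 h=1 f=0 j=1 b=0
t12.Δ0 c=1 e=0 a=0 d=0 g=1 clk=0 h=1 f=0 j=1 b=0
t12.Δ1 c=1 e=0 a=0 d=0 g=1 clk=1 h=1 f=0 j=1 b=0
t12.Δ2 c=1 e=0 a=0 d=1 g=0 clk=1 h=1 f=0 j=1 b=0
t12.Δ3 c=1 e=1 a=0 d=1 g=0 clk=1 h=1 f=0 j=1 b=0
t12.Δ4 c=1 e=1 a=0 d=1 g=0 clk=1 h=0 f=0 j=1 b=0
t13.Δ0 c=1 e=1 a=0 d=1 g=0 clk=1 h=0 f=0 j=1 b=0
t13.Δ1 c=1 e=1 a=0 d=1 g=0 clk=0 h=0 f=0 j=1 b=0
t14.Δ0 c=1 e=1 a=0 d=1 g=0 clk=0 h=0 f=0 j=1 b=0
t14.Δ1 c=1 e=1 a=0 d=1 g=0 clk=1 h=0 f=0 j=1 b=0
t14.Δ2 c=1 e=1 a=0 d=0 g=1 clk=1 h=0 f=0 j=1 b=0
t14.Δ3 c=1 e=0 a=0 d=0 g=1 clk=1 h=0 f=0 j=1 b=0
t14.Δ4 c=1 e=0 a=0 d=0 g=1 clk=1 h=1 f=0 j=1 b=0
t15.Δ0 c=1 e=0 a=0 d=0 g=1 clk=1 h=1 f=0 j=1 b=0
t15.Δ1 c=1 e=0 a=0 d=0 g=1 clk=0 h=1 f=0 j=1 b=0
t16.Δ0 c=1 e=0 a=0 d=0 g=1 clk=0 h=1 f=0 j=1 b=0
t16.Δ1 c=1 e=0 a=0 d=0 g=1 clk=1 h=1 f=0 j=1 b=0
t16.Δ2 c=1 e=0 a=0 d=1 g=0 clk=1 h=1 f=0 j=1 b=0
t16.Δ3 c=1 e=1 a=0 d=1 g=0 clk=1 h=1 f=0 j=1 b=0
t16.Δ4 c=1 e=1 a=0 d=1 g=0 clk=1 h=0 f=0 j=1 b=0
t17.Δ0 c=1 e=1 a=0 d=1 g=0 clk=1 h=0 f=0 j=1 b=0
t17.Δ1 c=1 e=1 a=0 d=1 g=0 clk=0 h=0 f=0 j=1 b=0
t18.Δ0 c=1 e=1 a=0 d=1 g=0 clk=0 h=0 f=0 j=1 b=0
t18.Δ1 c=1 e=1 a=0 d=1 g=0 clk=1 h=0 f=0 j=1 b=0
t18.Δ2 c=1 e=1 a=0 d=0 g=1 clk=1 h=0 f=0 j=1 b=0
t18.Δ3 c=1 e=0 a=0 d=0 g=1 clk=1 h=0 f=0 j=1 b=0
t18.Δ4 c=1 e=0 a=0 d=0 g=1 clk=1 h=1 f=0 j=1 b=0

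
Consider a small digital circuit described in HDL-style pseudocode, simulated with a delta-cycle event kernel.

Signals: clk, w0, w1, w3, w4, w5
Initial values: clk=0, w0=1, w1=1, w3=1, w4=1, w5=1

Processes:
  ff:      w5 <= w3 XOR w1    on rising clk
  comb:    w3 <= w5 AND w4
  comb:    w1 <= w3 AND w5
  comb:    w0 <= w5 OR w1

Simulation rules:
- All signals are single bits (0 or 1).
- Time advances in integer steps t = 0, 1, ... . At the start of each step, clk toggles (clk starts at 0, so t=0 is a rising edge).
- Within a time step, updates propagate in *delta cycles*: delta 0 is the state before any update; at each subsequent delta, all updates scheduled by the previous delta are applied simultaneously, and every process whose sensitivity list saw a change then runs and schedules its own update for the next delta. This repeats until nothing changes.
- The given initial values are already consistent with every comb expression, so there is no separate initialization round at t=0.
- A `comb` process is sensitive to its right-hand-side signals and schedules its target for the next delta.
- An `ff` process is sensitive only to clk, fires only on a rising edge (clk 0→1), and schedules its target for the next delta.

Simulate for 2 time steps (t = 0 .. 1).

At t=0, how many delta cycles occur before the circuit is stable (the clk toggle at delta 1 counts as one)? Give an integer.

4

[bits: w3,w0,w5,clk,w4,w1]
t=0: Δ0=111011 Δ1=111111 Δ2=110111 Δ3=010110 Δ4=000110 | 4Δ
t=1: Δ0=000110 Δ1=000010 | 1Δ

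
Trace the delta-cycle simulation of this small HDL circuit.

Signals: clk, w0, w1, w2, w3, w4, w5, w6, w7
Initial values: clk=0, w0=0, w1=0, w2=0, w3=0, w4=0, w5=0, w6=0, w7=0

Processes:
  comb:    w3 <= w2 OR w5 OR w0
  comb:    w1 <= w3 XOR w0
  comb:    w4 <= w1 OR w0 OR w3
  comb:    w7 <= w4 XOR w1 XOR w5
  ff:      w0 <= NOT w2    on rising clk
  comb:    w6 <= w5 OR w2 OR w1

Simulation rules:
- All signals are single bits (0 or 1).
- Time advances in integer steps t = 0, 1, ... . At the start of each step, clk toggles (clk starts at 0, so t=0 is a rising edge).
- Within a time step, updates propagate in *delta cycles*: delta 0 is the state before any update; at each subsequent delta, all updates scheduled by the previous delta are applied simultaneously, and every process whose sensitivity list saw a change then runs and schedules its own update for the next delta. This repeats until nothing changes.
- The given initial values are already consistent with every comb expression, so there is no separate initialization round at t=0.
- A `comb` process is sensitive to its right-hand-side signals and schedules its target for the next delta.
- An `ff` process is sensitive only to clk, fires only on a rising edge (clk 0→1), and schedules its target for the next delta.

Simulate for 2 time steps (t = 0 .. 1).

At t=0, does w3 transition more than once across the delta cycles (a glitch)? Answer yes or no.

[bits: w0,w3,w6,w5,clk,w2,w7,w4,w1]
t=0: Δ0=000000000 Δ1=000010000 Δ2=100010000 Δ3=110010011 Δ4=111010010 Δ5=110010110 | 5Δ
t=1: Δ0=110010110 Δ1=110000110 | 1Δ

no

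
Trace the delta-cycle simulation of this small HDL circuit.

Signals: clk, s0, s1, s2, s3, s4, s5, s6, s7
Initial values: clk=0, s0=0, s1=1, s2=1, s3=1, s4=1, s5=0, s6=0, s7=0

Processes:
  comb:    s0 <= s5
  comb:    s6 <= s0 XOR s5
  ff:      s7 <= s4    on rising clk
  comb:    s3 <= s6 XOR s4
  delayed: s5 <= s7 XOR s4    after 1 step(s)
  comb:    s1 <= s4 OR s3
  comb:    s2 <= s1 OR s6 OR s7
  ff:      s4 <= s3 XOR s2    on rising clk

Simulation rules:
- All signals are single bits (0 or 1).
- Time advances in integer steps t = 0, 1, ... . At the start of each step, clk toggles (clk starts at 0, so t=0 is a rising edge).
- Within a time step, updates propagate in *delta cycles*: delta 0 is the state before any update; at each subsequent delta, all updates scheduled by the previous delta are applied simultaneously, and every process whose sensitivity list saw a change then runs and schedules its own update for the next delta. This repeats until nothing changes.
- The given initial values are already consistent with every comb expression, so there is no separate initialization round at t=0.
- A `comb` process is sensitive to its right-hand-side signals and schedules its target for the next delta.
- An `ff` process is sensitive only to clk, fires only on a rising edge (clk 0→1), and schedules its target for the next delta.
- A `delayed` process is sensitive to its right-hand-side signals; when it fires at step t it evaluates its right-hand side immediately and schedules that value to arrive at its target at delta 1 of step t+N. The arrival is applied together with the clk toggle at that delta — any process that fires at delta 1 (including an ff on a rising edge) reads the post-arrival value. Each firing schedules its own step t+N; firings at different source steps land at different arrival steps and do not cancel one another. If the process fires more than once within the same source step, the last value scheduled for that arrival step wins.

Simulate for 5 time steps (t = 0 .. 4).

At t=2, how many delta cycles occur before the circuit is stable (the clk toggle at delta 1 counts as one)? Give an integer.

[bits: s6,s5,s3,s4,s1,clk,s0,s2,s7]
t=0: Δ0=001110010 Δ1=001111010 Δ2=001011011 Δ3=000011011 Δ4=000001011 | 4Δ
t=1: Δ0=000001011 Δ1=010000011 Δ2=110000111 Δ3=011000111 Δ4=010010111 Δ5=010000111 | 5Δ
t=2: Δ0=010000111 Δ1=010001111 Δ2=010101110 Δ3=011111100 Δ4=011111110 | 4Δ
t=3: Δ0=011111110 Δ1=011110110 | 1Δ
t=4: Δ0=011110110 Δ1=011111110 Δ2=011011111 Δ3=010011111 Δ4=010001111 | 4Δ

4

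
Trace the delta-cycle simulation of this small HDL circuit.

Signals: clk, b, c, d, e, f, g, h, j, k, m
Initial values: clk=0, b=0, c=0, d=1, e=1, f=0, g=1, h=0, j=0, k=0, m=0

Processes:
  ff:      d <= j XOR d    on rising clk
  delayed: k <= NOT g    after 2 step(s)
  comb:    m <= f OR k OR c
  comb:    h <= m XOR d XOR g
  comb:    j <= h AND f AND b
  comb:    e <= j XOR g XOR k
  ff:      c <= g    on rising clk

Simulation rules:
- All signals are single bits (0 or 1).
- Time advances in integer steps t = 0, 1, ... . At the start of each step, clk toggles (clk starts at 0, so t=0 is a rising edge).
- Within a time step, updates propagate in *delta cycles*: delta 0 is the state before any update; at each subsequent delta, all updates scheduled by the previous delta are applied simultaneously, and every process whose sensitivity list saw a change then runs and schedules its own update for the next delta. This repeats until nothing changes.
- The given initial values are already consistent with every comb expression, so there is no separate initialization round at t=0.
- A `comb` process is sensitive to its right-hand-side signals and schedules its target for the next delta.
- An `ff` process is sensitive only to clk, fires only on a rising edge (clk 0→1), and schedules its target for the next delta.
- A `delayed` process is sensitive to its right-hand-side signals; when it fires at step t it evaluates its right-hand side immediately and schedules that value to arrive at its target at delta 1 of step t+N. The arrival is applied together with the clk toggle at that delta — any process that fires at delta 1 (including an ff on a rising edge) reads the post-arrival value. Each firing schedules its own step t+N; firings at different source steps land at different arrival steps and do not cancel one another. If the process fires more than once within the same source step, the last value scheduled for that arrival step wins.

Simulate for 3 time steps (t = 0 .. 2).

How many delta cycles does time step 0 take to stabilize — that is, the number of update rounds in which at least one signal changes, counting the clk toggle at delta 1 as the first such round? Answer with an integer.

[bits: h,j,k,g,clk,e,c,b,d,f,m]
t=0: Δ0=00010100100 Δ1=00011100100 Δ2=00011110100 Δ3=00011110101 Δ4=10011110101 | 4Δ
t=1: Δ0=10011110101 Δ1=10010110101 | 1Δ
t=2: Δ0=10010110101 Δ1=10011110101 | 1Δ

4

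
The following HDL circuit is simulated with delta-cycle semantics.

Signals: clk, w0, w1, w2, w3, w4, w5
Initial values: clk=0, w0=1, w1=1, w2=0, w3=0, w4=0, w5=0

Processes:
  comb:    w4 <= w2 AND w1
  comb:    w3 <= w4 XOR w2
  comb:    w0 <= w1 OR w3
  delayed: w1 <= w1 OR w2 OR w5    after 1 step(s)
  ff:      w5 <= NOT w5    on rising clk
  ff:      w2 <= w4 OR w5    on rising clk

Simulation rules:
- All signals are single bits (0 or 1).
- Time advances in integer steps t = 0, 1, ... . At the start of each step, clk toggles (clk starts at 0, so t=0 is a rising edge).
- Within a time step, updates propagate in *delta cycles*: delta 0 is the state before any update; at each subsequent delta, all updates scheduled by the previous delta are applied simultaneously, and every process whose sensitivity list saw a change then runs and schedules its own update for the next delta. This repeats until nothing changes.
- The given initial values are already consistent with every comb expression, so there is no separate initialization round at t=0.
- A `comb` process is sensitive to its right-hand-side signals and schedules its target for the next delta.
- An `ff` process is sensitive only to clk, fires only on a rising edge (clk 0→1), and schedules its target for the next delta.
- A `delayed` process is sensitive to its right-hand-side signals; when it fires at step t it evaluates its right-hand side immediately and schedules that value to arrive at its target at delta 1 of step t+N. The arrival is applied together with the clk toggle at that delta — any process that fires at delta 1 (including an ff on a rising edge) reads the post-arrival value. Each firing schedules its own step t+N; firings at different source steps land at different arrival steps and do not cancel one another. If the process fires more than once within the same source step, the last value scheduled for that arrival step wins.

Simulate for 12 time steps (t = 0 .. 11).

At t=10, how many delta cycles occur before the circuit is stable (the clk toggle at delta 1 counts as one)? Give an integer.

t0.Δ0 w5=0 w3=0 w0=1 w4=0 w2=0 w1=1 clk=0
t0.Δ1 w5=0 w3=0 w0=1 w4=0 w2=0 w1=1 clk=1
t0.Δ2 w5=1 w3=0 w0=1 w4=0 w2=0 w1=1 clk=1
t1.Δ0 w5=1 w3=0 w0=1 w4=0 w2=0 w1=1 clk=1
t1.Δ1 w5=1 w3=0 w0=1 w4=0 w2=0 w1=1 clk=0
t2.Δ0 w5=1 w3=0 w0=1 w4=0 w2=0 w1=1 clk=0
t2.Δ1 w5=1 w3=0 w0=1 w4=0 w2=0 w1=1 clk=1
t2.Δ2 w5=0 w3=0 w0=1 w4=0 w2=1 w1=1 clk=1
t2.Δ3 w5=0 w3=1 w0=1 w4=1 w2=1 w1=1 clk=1
t2.Δ4 w5=0 w3=0 w0=1 w4=1 w2=1 w1=1 clk=1
t3.Δ0 w5=0 w3=0 w0=1 w4=1 w2=1 w1=1 clk=1
t3.Δ1 w5=0 w3=0 w0=1 w4=1 w2=1 w1=1 clk=0
t4.Δ0 w5=0 w3=0 w0=1 w4=1 w2=1 w1=1 clk=0
t4.Δ1 w5=0 w3=0 w0=1 w4=1 w2=1 w1=1 clk=1
t4.Δ2 w5=1 w3=0 w0=1 w4=1 w2=1 w1=1 clk=1
t5.Δ0 w5=1 w3=0 w0=1 w4=1 w2=1 w1=1 clk=1
t5.Δ1 w5=1 w3=0 w0=1 w4=1 w2=1 w1=1 clk=0
t6.Δ0 w5=1 w3=0 w0=1 w4=1 w2=1 w1=1 clk=0
t6.Δ1 w5=1 w3=0 w0=1 w4=1 w2=1 w1=1 clk=1
t6.Δ2 w5=0 w3=0 w0=1 w4=1 w2=1 w1=1 clk=1
t7.Δ0 w5=0 w3=0 w0=1 w4=1 w2=1 w1=1 clk=1
t7.Δ1 w5=0 w3=0 w0=1 w4=1 w2=1 w1=1 clk=0
t8.Δ0 w5=0 w3=0 w0=1 w4=1 w2=1 w1=1 clk=0
t8.Δ1 w5=0 w3=0 w0=1 w4=1 w2=1 w1=1 clk=1
t8.Δ2 w5=1 w3=0 w0=1 w4=1 w2=1 w1=1 clk=1
t9.Δ0 w5=1 w3=0 w0=1 w4=1 w2=1 w1=1 clk=1
t9.Δ1 w5=1 w3=0 w0=1 w4=1 w2=1 w1=1 clk=0
t10.Δ0 w5=1 w3=0 w0=1 w4=1 w2=1 w1=1 clk=0
t10.Δ1 w5=1 w3=0 w0=1 w4=1 w2=1 w1=1 clk=1
t10.Δ2 w5=0 w3=0 w0=1 w4=1 w2=1 w1=1 clk=1
t11.Δ0 w5=0 w3=0 w0=1 w4=1 w2=1 w1=1 clk=1
t11.Δ1 w5=0 w3=0 w0=1 w4=1 w2=1 w1=1 clk=0

2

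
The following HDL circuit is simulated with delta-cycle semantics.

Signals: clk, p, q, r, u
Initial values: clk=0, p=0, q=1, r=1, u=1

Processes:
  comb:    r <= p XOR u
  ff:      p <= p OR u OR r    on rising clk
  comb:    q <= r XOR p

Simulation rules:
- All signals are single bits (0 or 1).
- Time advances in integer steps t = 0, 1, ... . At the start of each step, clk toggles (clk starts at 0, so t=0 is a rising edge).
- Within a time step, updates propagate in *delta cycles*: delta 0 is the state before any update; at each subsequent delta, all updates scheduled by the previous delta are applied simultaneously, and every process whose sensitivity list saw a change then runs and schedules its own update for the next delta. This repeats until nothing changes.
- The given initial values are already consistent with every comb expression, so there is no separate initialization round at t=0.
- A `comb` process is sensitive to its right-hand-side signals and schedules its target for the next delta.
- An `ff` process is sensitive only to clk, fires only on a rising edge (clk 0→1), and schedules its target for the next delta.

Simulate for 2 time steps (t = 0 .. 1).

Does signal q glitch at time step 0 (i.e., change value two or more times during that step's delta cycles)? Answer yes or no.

t0.Δ0 r=1 q=1 p=0 u=1 clk=0
t0.Δ1 r=1 q=1 p=0 u=1 clk=1
t0.Δ2 r=1 q=1 p=1 u=1 clk=1
t0.Δ3 r=0 q=0 p=1 u=1 clk=1
t0.Δ4 r=0 q=1 p=1 u=1 clk=1
t1.Δ0 r=0 q=1 p=1 u=1 clk=1
t1.Δ1 r=0 q=1 p=1 u=1 clk=0

yes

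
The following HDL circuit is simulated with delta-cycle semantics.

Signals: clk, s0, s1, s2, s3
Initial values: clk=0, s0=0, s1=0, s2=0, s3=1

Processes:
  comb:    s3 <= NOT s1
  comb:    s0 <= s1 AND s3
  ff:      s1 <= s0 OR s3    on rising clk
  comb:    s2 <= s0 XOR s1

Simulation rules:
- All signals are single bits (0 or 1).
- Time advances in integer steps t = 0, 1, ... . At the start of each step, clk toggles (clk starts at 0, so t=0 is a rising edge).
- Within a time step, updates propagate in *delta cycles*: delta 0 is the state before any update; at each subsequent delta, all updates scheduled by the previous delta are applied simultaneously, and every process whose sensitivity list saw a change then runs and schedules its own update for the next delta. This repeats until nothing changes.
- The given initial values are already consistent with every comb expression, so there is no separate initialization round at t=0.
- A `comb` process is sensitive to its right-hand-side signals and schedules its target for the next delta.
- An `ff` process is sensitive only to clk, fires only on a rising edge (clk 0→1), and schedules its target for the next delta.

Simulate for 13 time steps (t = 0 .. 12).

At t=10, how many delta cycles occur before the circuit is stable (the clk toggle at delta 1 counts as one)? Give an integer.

t0.Δ0 clk=0 s2=0 s1=0 s3=1 s0=0
t0.Δ1 clk=1 s2=0 s1=0 s3=1 s0=0
t0.Δ2 clk=1 s2=0 s1=1 s3=1 s0=0
t0.Δ3 clk=1 s2=1 s1=1 s3=0 s0=1
t0.Δ4 clk=1 s2=0 s1=1 s3=0 s0=0
t0.Δ5 clk=1 s2=1 s1=1 s3=0 s0=0
t1.Δ0 clk=1 s2=1 s1=1 s3=0 s0=0
t1.Δ1 clk=0 s2=1 s1=1 s3=0 s0=0
t2.Δ0 clk=0 s2=1 s1=1 s3=0 s0=0
t2.Δ1 clk=1 s2=1 s1=1 s3=0 s0=0
t2.Δ2 clk=1 s2=1 s1=0 s3=0 s0=0
t2.Δ3 clk=1 s2=0 s1=0 s3=1 s0=0
t3.Δ0 clk=1 s2=0 s1=0 s3=1 s0=0
t3.Δ1 clk=0 s2=0 s1=0 s3=1 s0=0
t4.Δ0 clk=0 s2=0 s1=0 s3=1 s0=0
t4.Δ1 clk=1 s2=0 s1=0 s3=1 s0=0
t4.Δ2 clk=1 s2=0 s1=1 s3=1 s0=0
t4.Δ3 clk=1 s2=1 s1=1 s3=0 s0=1
t4.Δ4 clk=1 s2=0 s1=1 s3=0 s0=0
t4.Δ5 clk=1 s2=1 s1=1 s3=0 s0=0
t5.Δ0 clk=1 s2=1 s1=1 s3=0 s0=0
t5.Δ1 clk=0 s2=1 s1=1 s3=0 s0=0
t6.Δ0 clk=0 s2=1 s1=1 s3=0 s0=0
t6.Δ1 clk=1 s2=1 s1=1 s3=0 s0=0
t6.Δ2 clk=1 s2=1 s1=0 s3=0 s0=0
t6.Δ3 clk=1 s2=0 s1=0 s3=1 s0=0
t7.Δ0 clk=1 s2=0 s1=0 s3=1 s0=0
t7.Δ1 clk=0 s2=0 s1=0 s3=1 s0=0
t8.Δ0 clk=0 s2=0 s1=0 s3=1 s0=0
t8.Δ1 clk=1 s2=0 s1=0 s3=1 s0=0
t8.Δ2 clk=1 s2=0 s1=1 s3=1 s0=0
t8.Δ3 clk=1 s2=1 s1=1 s3=0 s0=1
t8.Δ4 clk=1 s2=0 s1=1 s3=0 s0=0
t8.Δ5 clk=1 s2=1 s1=1 s3=0 s0=0
t9.Δ0 clk=1 s2=1 s1=1 s3=0 s0=0
t9.Δ1 clk=0 s2=1 s1=1 s3=0 s0=0
t10.Δ0 clk=0 s2=1 s1=1 s3=0 s0=0
t10.Δ1 clk=1 s2=1 s1=1 s3=0 s0=0
t10.Δ2 clk=1 s2=1 s1=0 s3=0 s0=0
t10.Δ3 clk=1 s2=0 s1=0 s3=1 s0=0
t11.Δ0 clk=1 s2=0 s1=0 s3=1 s0=0
t11.Δ1 clk=0 s2=0 s1=0 s3=1 s0=0
t12.Δ0 clk=0 s2=0 s1=0 s3=1 s0=0
t12.Δ1 clk=1 s2=0 s1=0 s3=1 s0=0
t12.Δ2 clk=1 s2=0 s1=1 s3=1 s0=0
t12.Δ3 clk=1 s2=1 s1=1 s3=0 s0=1
t12.Δ4 clk=1 s2=0 s1=1 s3=0 s0=0
t12.Δ5 clk=1 s2=1 s1=1 s3=0 s0=0

3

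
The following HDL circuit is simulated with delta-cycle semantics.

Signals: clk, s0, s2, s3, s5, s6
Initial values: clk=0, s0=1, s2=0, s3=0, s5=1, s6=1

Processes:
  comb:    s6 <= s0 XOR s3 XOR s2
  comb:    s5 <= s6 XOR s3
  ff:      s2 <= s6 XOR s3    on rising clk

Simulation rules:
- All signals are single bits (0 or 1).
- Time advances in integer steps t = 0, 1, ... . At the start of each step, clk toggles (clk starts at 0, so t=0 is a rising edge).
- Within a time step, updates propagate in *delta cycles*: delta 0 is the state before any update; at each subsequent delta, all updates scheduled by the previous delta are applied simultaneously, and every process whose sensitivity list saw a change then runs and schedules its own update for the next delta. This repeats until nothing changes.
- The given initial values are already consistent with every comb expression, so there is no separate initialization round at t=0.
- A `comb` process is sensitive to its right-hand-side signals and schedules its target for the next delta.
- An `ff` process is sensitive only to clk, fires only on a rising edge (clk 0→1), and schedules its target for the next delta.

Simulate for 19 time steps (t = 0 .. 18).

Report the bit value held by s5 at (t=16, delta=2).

[bits: s2,s6,s3,s0,clk,s5]
t=0: Δ0=010101 Δ1=010111 Δ2=110111 Δ3=100111 Δ4=100110 | 4Δ
t=1: Δ0=100110 Δ1=100100 | 1Δ
t=2: Δ0=100100 Δ1=100110 Δ2=000110 Δ3=010110 Δ4=010111 | 4Δ
t=3: Δ0=010111 Δ1=010101 | 1Δ
t=4: Δ0=010101 Δ1=010111 Δ2=110111 Δ3=100111 Δ4=100110 | 4Δ
t=5: Δ0=100110 Δ1=100100 | 1Δ
t=6: Δ0=100100 Δ1=100110 Δ2=000110 Δ3=010110 Δ4=010111 | 4Δ
t=7: Δ0=010111 Δ1=010101 | 1Δ
t=8: Δ0=010101 Δ1=010111 Δ2=110111 Δ3=100111 Δ4=100110 | 4Δ
t=9: Δ0=100110 Δ1=100100 | 1Δ
t=10: Δ0=100100 Δ1=100110 Δ2=000110 Δ3=010110 Δ4=010111 | 4Δ
t=11: Δ0=010111 Δ1=010101 | 1Δ
t=12: Δ0=010101 Δ1=010111 Δ2=110111 Δ3=100111 Δ4=100110 | 4Δ
t=13: Δ0=100110 Δ1=100100 | 1Δ
t=14: Δ0=100100 Δ1=100110 Δ2=000110 Δ3=010110 Δ4=010111 | 4Δ
t=15: Δ0=010111 Δ1=010101 | 1Δ
t=16: Δ0=010101 Δ1=010111 Δ2=110111 Δ3=100111 Δ4=100110 | 4Δ
t=17: Δ0=100110 Δ1=100100 | 1Δ
t=18: Δ0=100100 Δ1=100110 Δ2=000110 Δ3=010110 Δ4=010111 | 4Δ

1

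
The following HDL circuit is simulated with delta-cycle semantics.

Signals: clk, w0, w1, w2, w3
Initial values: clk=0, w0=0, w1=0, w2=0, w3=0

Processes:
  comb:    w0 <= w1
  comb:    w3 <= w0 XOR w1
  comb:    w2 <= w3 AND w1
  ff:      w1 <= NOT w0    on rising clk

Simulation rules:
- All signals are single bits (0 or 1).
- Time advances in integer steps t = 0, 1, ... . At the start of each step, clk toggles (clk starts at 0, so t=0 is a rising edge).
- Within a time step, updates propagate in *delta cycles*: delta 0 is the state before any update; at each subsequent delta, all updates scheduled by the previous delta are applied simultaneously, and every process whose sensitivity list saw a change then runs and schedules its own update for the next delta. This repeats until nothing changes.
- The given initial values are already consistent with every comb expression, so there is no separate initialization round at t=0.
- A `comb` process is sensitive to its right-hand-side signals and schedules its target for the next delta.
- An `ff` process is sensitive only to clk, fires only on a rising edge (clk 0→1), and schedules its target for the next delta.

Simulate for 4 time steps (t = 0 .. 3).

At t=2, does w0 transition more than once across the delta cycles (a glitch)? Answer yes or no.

no

t0.Δ0 clk=0 w2=0 w1=0 w3=0 w0=0
t0.Δ1 clk=1 w2=0 w1=0 w3=0 w0=0
t0.Δ2 clk=1 w2=0 w1=1 w3=0 w0=0
t0.Δ3 clk=1 w2=0 w1=1 w3=1 w0=1
t0.Δ4 clk=1 w2=1 w1=1 w3=0 w0=1
t0.Δ5 clk=1 w2=0 w1=1 w3=0 w0=1
t1.Δ0 clk=1 w2=0 w1=1 w3=0 w0=1
t1.Δ1 clk=0 w2=0 w1=1 w3=0 w0=1
t2.Δ0 clk=0 w2=0 w1=1 w3=0 w0=1
t2.Δ1 clk=1 w2=0 w1=1 w3=0 w0=1
t2.Δ2 clk=1 w2=0 w1=0 w3=0 w0=1
t2.Δ3 clk=1 w2=0 w1=0 w3=1 w0=0
t2.Δ4 clk=1 w2=0 w1=0 w3=0 w0=0
t3.Δ0 clk=1 w2=0 w1=0 w3=0 w0=0
t3.Δ1 clk=0 w2=0 w1=0 w3=0 w0=0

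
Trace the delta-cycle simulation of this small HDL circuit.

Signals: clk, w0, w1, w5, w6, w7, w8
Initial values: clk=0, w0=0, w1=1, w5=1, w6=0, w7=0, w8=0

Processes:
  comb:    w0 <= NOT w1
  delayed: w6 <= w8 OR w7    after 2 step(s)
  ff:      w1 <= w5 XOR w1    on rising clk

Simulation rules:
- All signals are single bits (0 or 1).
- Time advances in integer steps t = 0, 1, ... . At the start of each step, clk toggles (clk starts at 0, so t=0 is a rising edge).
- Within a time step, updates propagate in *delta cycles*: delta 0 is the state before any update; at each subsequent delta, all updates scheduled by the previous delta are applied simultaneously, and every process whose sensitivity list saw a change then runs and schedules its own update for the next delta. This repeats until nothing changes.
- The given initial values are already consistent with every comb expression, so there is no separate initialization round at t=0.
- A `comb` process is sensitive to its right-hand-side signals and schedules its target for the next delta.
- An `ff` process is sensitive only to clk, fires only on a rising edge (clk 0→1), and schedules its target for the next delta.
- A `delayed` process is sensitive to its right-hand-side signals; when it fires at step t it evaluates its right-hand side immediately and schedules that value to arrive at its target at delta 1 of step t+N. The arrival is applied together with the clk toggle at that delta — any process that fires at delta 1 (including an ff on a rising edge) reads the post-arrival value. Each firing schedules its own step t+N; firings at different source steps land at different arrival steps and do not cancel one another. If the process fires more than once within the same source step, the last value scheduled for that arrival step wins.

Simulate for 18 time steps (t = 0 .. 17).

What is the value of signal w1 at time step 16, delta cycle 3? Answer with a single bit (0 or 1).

t=0 Δ0: w6=0 w5=1 w8=0 w0=0 w7=0 clk=0 w1=1
  Δ1: clk:0→1
  Δ2: w1:1→0
  Δ3: w0:0→1
  (3Δ to stable)
t=1 Δ0: w6=0 w5=1 w8=0 w0=1 w7=0 clk=1 w1=0
  Δ1: clk:1→0
  (1Δ to stable)
t=2 Δ0: w6=0 w5=1 w8=0 w0=1 w7=0 clk=0 w1=0
  Δ1: clk:0→1
  Δ2: w1:0→1
  Δ3: w0:1→0
  (3Δ to stable)
t=3 Δ0: w6=0 w5=1 w8=0 w0=0 w7=0 clk=1 w1=1
  Δ1: clk:1→0
  (1Δ to stable)
t=4 Δ0: w6=0 w5=1 w8=0 w0=0 w7=0 clk=0 w1=1
  Δ1: clk:0→1
  Δ2: w1:1→0
  Δ3: w0:0→1
  (3Δ to stable)
t=5 Δ0: w6=0 w5=1 w8=0 w0=1 w7=0 clk=1 w1=0
  Δ1: clk:1→0
  (1Δ to stable)
t=6 Δ0: w6=0 w5=1 w8=0 w0=1 w7=0 clk=0 w1=0
  Δ1: clk:0→1
  Δ2: w1:0→1
  Δ3: w0:1→0
  (3Δ to stable)
t=7 Δ0: w6=0 w5=1 w8=0 w0=0 w7=0 clk=1 w1=1
  Δ1: clk:1→0
  (1Δ to stable)
t=8 Δ0: w6=0 w5=1 w8=0 w0=0 w7=0 clk=0 w1=1
  Δ1: clk:0→1
  Δ2: w1:1→0
  Δ3: w0:0→1
  (3Δ to stable)
t=9 Δ0: w6=0 w5=1 w8=0 w0=1 w7=0 clk=1 w1=0
  Δ1: clk:1→0
  (1Δ to stable)
t=10 Δ0: w6=0 w5=1 w8=0 w0=1 w7=0 clk=0 w1=0
  Δ1: clk:0→1
  Δ2: w1:0→1
  Δ3: w0:1→0
  (3Δ to stable)
t=11 Δ0: w6=0 w5=1 w8=0 w0=0 w7=0 clk=1 w1=1
  Δ1: clk:1→0
  (1Δ to stable)
t=12 Δ0: w6=0 w5=1 w8=0 w0=0 w7=0 clk=0 w1=1
  Δ1: clk:0→1
  Δ2: w1:1→0
  Δ3: w0:0→1
  (3Δ to stable)
t=13 Δ0: w6=0 w5=1 w8=0 w0=1 w7=0 clk=1 w1=0
  Δ1: clk:1→0
  (1Δ to stable)
t=14 Δ0: w6=0 w5=1 w8=0 w0=1 w7=0 clk=0 w1=0
  Δ1: clk:0→1
  Δ2: w1:0→1
  Δ3: w0:1→0
  (3Δ to stable)
t=15 Δ0: w6=0 w5=1 w8=0 w0=0 w7=0 clk=1 w1=1
  Δ1: clk:1→0
  (1Δ to stable)
t=16 Δ0: w6=0 w5=1 w8=0 w0=0 w7=0 clk=0 w1=1
  Δ1: clk:0→1
  Δ2: w1:1→0
  Δ3: w0:0→1
  (3Δ to stable)
t=17 Δ0: w6=0 w5=1 w8=0 w0=1 w7=0 clk=1 w1=0
  Δ1: clk:1→0
  (1Δ to stable)

0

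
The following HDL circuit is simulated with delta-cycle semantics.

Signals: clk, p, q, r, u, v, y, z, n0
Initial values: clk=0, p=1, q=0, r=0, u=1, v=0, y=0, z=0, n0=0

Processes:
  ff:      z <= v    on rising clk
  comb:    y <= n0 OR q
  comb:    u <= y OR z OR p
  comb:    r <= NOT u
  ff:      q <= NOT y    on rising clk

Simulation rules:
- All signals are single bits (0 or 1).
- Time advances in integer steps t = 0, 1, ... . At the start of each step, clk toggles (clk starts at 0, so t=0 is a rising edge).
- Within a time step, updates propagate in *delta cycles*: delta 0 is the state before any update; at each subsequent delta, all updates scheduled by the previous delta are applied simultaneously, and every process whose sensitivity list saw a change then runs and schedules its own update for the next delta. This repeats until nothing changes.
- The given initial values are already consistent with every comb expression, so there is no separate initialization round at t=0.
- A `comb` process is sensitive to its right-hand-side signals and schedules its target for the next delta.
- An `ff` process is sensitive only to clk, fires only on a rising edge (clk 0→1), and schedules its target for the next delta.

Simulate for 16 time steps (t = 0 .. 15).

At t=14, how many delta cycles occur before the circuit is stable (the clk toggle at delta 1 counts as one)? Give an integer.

3

[bits: v,r,clk,n0,y,q,z,p,u]
t=0: Δ0=000000011 Δ1=001000011 Δ2=001001011 Δ3=001011011 | 3Δ
t=1: Δ0=001011011 Δ1=000011011 | 1Δ
t=2: Δ0=000011011 Δ1=001011011 Δ2=001010011 Δ3=001000011 | 3Δ
t=3: Δ0=001000011 Δ1=000000011 | 1Δ
t=4: Δ0=000000011 Δ1=001000011 Δ2=001001011 Δ3=001011011 | 3Δ
t=5: Δ0=001011011 Δ1=000011011 | 1Δ
t=6: Δ0=000011011 Δ1=001011011 Δ2=001010011 Δ3=001000011 | 3Δ
t=7: Δ0=001000011 Δ1=000000011 | 1Δ
t=8: Δ0=000000011 Δ1=001000011 Δ2=001001011 Δ3=001011011 | 3Δ
t=9: Δ0=001011011 Δ1=000011011 | 1Δ
t=10: Δ0=000011011 Δ1=001011011 Δ2=001010011 Δ3=001000011 | 3Δ
t=11: Δ0=001000011 Δ1=000000011 | 1Δ
t=12: Δ0=000000011 Δ1=001000011 Δ2=001001011 Δ3=001011011 | 3Δ
t=13: Δ0=001011011 Δ1=000011011 | 1Δ
t=14: Δ0=000011011 Δ1=001011011 Δ2=001010011 Δ3=001000011 | 3Δ
t=15: Δ0=001000011 Δ1=000000011 | 1Δ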